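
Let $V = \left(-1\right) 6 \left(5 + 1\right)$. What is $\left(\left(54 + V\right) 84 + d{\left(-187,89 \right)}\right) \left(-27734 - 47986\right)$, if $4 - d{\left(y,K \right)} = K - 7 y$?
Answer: $-8934960$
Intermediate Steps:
$V = -36$ ($V = \left(-6\right) 6 = -36$)
$d{\left(y,K \right)} = 4 - K + 7 y$ ($d{\left(y,K \right)} = 4 - \left(K - 7 y\right) = 4 - K + 7 y$)
$\left(\left(54 + V\right) 84 + d{\left(-187,89 \right)}\right) \left(-27734 - 47986\right) = \left(\left(54 - 36\right) 84 + \left(4 - 89 + 7 \left(-187\right)\right)\right) \left(-27734 - 47986\right) = \left(18 \cdot 84 - 1394\right) \left(-75720\right) = \left(1512 - 1394\right) \left(-75720\right) = 118 \left(-75720\right) = -8934960$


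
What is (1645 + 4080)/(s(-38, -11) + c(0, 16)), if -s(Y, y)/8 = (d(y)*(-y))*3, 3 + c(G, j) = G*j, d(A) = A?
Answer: 5725/2901 ≈ 1.9735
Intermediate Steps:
c(G, j) = -3 + G*j
s(Y, y) = 24*y**2 (s(Y, y) = -8*y*(-y)*3 = -8*(-y**2)*3 = -(-24)*y**2 = 24*y**2)
(1645 + 4080)/(s(-38, -11) + c(0, 16)) = (1645 + 4080)/(24*(-11)**2 + (-3 + 0*16)) = 5725/(24*121 + (-3 + 0)) = 5725/(2904 - 3) = 5725/2901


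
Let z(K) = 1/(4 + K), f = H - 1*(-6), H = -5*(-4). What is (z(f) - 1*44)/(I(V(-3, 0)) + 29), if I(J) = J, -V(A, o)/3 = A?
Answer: -1319/1140 ≈ -1.1570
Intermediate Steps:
V(A, o) = -3*A
H = 20
f = 26 (f = 20 - 1*(-6) = 20 + 6 = 26)
(z(f) - 1*44)/(I(V(-3, 0)) + 29) = (1/(4 + 26) - 1*44)/(-3*(-3) + 29) = (1/30 - 44)/(9 + 29) = (1/30 - 44)/38 = -1319/30*1/38 = -1319/1140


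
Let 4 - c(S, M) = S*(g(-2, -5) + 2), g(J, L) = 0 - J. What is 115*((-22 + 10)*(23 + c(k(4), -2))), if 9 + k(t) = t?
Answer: -64860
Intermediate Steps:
g(J, L) = -J
k(t) = -9 + t
c(S, M) = 4 - 4*S (c(S, M) = 4 - S*(-1*(-2) + 2) = 4 - S*(2 + 2) = 4 - S*4 = 4 - 4*S)
115*((-22 + 10)*(23 + c(k(4), -2))) = 115*((-22 + 10)*(23 + (4 - 4*(-9 + 4)))) = 115*(-12*(23 + (4 - 4*(-5)))) = 115*(-12*(23 + (4 + 20))) = 115*(-12*(23 + 24)) = 115*(-12*47) = 115*(-564) = -64860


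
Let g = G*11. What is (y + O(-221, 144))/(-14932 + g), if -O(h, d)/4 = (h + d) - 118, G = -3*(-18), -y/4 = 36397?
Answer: 72404/7169 ≈ 10.100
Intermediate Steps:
y = -145588 (y = -4*36397 = -145588)
G = 54
g = 594 (g = 54*11 = 594)
O(h, d) = 472 - 4*d - 4*h (O(h, d) = -4*((h + d) - 118) = -4*((d + h) - 118) = -4*(-118 + d + h) = 472 - 4*d - 4*h)
(y + O(-221, 144))/(-14932 + g) = (-145588 + (472 - 4*144 - 4*(-221)))/(-14932 + 594) = (-145588 + (472 - 576 + 884))/(-14338) = (-145588 + 780)*(-1/14338) = -144808*(-1/14338) = 72404/7169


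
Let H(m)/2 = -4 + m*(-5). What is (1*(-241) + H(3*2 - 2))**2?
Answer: 83521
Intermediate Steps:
H(m) = -8 - 10*m (H(m) = 2*(-4 + m*(-5)) = 2*(-4 - 5*m) = -8 - 10*m)
(1*(-241) + H(3*2 - 2))**2 = (1*(-241) + (-8 - 10*(3*2 - 2)))**2 = (-241 + (-8 - 10*(6 - 2)))**2 = (-241 + (-8 - 10*4))**2 = (-241 + (-8 - 40))**2 = (-241 - 48)**2 = (-289)**2 = 83521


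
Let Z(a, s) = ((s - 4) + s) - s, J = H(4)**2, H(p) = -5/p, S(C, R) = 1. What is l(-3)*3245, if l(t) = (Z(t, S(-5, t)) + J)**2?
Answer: 1716605/256 ≈ 6705.5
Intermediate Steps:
J = 25/16 (J = (-5/4)**2 = 25/16 ≈ 1.5625)
Z(a, s) = -4 + s (Z(a, s) = ((-4 + s) + s) - s = (-4 + 2*s) - s = -4 + s)
l(t) = 529/256 (l(t) = ((-4 + 1) + 25/16)**2 = (-3 + 25/16)**2 = (-23/16)**2 = 529/256)
l(-3)*3245 = (529/256)*3245 = 1716605/256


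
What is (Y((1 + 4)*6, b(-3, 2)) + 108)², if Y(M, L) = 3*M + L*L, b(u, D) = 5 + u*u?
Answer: 155236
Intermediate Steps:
b(u, D) = 5 + u²
Y(M, L) = L² + 3*M (Y(M, L) = 3*M + L² = L² + 3*M)
(Y((1 + 4)*6, b(-3, 2)) + 108)² = (((5 + (-3)²)² + 3*((1 + 4)*6)) + 108)² = (((5 + 9)² + 3*(5*6)) + 108)² = ((14² + 3*30) + 108)² = ((196 + 90) + 108)² = (286 + 108)² = 394² = 155236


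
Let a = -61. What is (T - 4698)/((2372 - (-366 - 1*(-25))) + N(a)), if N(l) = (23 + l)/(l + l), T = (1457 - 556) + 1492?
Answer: -140605/165512 ≈ -0.84952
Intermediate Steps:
T = 2393 (T = 901 + 1492 = 2393)
N(l) = (23 + l)/(2*l) (N(l) = (23 + l)/((2*l)) = (23 + l)*(1/(2*l)) = (23 + l)/(2*l))
(T - 4698)/((2372 - (-366 - 1*(-25))) + N(a)) = (2393 - 4698)/((2372 - (-366 - 1*(-25))) + (1/2)*(23 - 61)/(-61)) = -2305/((2372 - (-366 + 25)) + (1/2)*(-1/61)*(-38)) = -2305/((2372 - 1*(-341)) + 19/61) = -2305/((2372 + 341) + 19/61) = -2305/(2713 + 19/61) = -2305/165512/61 = -2305*61/165512 = -140605/165512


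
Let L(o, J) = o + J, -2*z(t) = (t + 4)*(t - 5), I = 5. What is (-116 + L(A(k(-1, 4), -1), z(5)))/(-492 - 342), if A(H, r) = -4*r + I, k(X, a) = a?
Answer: 107/834 ≈ 0.12830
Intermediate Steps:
A(H, r) = 5 - 4*r (A(H, r) = -4*r + 5 = 5 - 4*r)
z(t) = -(-5 + t)*(4 + t)/2 (z(t) = -(t + 4)*(t - 5)/2 = -(4 + t)*(-5 + t)/2 = -(-5 + t)*(4 + t)/2)
L(o, J) = J + o
(-116 + L(A(k(-1, 4), -1), z(5)))/(-492 - 342) = (-116 + ((10 + (½)*5 - ½*5²) + (5 - 4*(-1))))/(-492 - 342) = (-116 + ((10 + 5/2 - ½*25) + (5 + 4)))/(-834) = (-116 + ((10 + 5/2 - 25/2) + 9))*(-1/834) = (-116 + (0 + 9))*(-1/834) = (-116 + 9)*(-1/834) = -107*(-1/834) = 107/834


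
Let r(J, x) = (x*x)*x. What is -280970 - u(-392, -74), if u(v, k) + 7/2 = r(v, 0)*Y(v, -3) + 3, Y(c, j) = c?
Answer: -561939/2 ≈ -2.8097e+5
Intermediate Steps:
r(J, x) = x³ (r(J, x) = x²*x = x³)
u(v, k) = -½ (u(v, k) = -7/2 + (0³*v + 3) = -7/2 + (0*v + 3) = -7/2 + (0 + 3) = -7/2 + 3 = -½)
-280970 - u(-392, -74) = -280970 - 1*(-½) = -280970 + ½ = -561939/2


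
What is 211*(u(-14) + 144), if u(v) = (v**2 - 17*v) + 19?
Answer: 125967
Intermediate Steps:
u(v) = 19 + v**2 - 17*v
211*(u(-14) + 144) = 211*((19 + (-14)**2 - 17*(-14)) + 144) = 211*((19 + 196 + 238) + 144) = 211*(453 + 144) = 211*597 = 125967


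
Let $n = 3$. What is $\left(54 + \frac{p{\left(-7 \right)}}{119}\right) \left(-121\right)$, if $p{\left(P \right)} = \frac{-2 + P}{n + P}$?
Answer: $- \frac{3111273}{476} \approx -6536.3$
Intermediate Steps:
$p{\left(P \right)} = \frac{-2 + P}{3 + P}$
$\left(54 + \frac{p{\left(-7 \right)}}{119}\right) \left(-121\right) = \left(54 + \frac{\frac{1}{3 - 7} \left(-2 - 7\right)}{119}\right) \left(-121\right) = \left(54 + \frac{1}{-4} \left(-9\right) \frac{1}{119}\right) \left(-121\right) = \left(54 + \left(- \frac{1}{4}\right) \left(-9\right) \frac{1}{119}\right) \left(-121\right) = \left(54 + \frac{9}{4} \cdot \frac{1}{119}\right) \left(-121\right) = \left(54 + \frac{9}{476}\right) \left(-121\right) = \frac{25713}{476} \left(-121\right) = - \frac{3111273}{476}$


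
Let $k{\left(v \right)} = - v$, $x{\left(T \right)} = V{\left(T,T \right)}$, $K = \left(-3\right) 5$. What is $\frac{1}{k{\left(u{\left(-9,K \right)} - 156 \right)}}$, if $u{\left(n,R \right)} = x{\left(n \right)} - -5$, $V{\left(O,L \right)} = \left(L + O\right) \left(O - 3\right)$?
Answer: $- \frac{1}{65} \approx -0.015385$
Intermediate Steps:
$K = -15$
$V{\left(O,L \right)} = \left(-3 + O\right) \left(L + O\right)$ ($V{\left(O,L \right)} = \left(L + O\right) \left(-3 + O\right) = \left(-3 + O\right) \left(L + O\right)$)
$x{\left(T \right)} = - 6 T + 2 T^{2}$ ($x{\left(T \right)} = T^{2} - 3 T - 3 T + T T = T^{2} - 3 T - 3 T + T^{2} = - 6 T + 2 T^{2}$)
$u{\left(n,R \right)} = 5 + 2 n \left(-3 + n\right)$ ($u{\left(n,R \right)} = 2 n \left(-3 + n\right) - -5 = 2 n \left(-3 + n\right) + 5 = 5 + 2 n \left(-3 + n\right)$)
$\frac{1}{k{\left(u{\left(-9,K \right)} - 156 \right)}} = \frac{1}{\left(-1\right) \left(\left(5 - -54 + 2 \left(-9\right)^{2}\right) - 156\right)} = \frac{1}{\left(-1\right) \left(\left(5 + 54 + 2 \cdot 81\right) - 156\right)} = \frac{1}{\left(-1\right) \left(\left(5 + 54 + 162\right) - 156\right)} = \frac{1}{\left(-1\right) \left(221 - 156\right)} = \frac{1}{\left(-1\right) 65} = \frac{1}{-65} = - \frac{1}{65}$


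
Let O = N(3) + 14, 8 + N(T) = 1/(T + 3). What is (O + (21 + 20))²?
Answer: 80089/36 ≈ 2224.7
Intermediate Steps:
N(T) = -8 + 1/(3 + T) (N(T) = -8 + 1/(T + 3) = -8 + 1/(3 + T))
O = 37/6 (O = (-23 - 8*3)/(3 + 3) + 14 = (-23 - 24)/6 + 14 = (⅙)*(-47) + 14 = -47/6 + 14 = 37/6 ≈ 6.1667)
(O + (21 + 20))² = (37/6 + (21 + 20))² = (37/6 + 41)² = (283/6)² = 80089/36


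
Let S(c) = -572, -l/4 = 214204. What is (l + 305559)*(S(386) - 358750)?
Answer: 198078767754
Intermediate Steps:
l = -856816 (l = -4*214204 = -856816)
(l + 305559)*(S(386) - 358750) = (-856816 + 305559)*(-572 - 358750) = -551257*(-359322) = 198078767754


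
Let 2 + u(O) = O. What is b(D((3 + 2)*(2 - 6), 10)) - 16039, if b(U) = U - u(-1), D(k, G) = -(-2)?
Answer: -16034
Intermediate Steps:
u(O) = -2 + O
D(k, G) = 2 (D(k, G) = -1*(-2) = 2)
b(U) = 3 + U (b(U) = U - (-2 - 1) = U - 1*(-3) = U + 3 = 3 + U)
b(D((3 + 2)*(2 - 6), 10)) - 16039 = (3 + 2) - 16039 = 5 - 16039 = -16034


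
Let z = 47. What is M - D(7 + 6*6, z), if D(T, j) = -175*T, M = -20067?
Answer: -12542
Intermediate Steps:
M - D(7 + 6*6, z) = -20067 - (-175)*(7 + 6*6) = -20067 - (-175)*(7 + 36) = -20067 - (-175)*43 = -20067 - 1*(-7525) = -20067 + 7525 = -12542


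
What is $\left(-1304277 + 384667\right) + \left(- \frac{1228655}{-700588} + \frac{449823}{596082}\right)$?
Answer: $- \frac{64005891653245021}{69601316036} \approx -9.1961 \cdot 10^{5}$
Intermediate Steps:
$\left(-1304277 + 384667\right) + \left(- \frac{1228655}{-700588} + \frac{449823}{596082}\right) = -919610 + \left(\left(-1228655\right) \left(- \frac{1}{700588}\right) + 449823 \cdot \frac{1}{596082}\right) = -919610 + \left(\frac{1228655}{700588} + \frac{149941}{198694}\right) = -919610 + \frac{174586620939}{69601316036} = - \frac{64005891653245021}{69601316036}$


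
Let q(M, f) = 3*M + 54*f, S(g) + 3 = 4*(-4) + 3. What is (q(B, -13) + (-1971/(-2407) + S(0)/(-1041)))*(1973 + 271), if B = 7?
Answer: -1274803327952/835229 ≈ -1.5263e+6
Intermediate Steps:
S(g) = -16 (S(g) = -3 + (4*(-4) + 3) = -3 + (-16 + 3) = -3 - 13 = -16)
(q(B, -13) + (-1971/(-2407) + S(0)/(-1041)))*(1973 + 271) = ((3*7 + 54*(-13)) + (-1971/(-2407) - 16/(-1041)))*(1973 + 271) = ((21 - 702) + (-1971*(-1/2407) - 16*(-1/1041)))*2244 = (-681 + (1971/2407 + 16/1041))*2244 = (-681 + 2090323/2505687)*2244 = -1704282524/2505687*2244 = -1274803327952/835229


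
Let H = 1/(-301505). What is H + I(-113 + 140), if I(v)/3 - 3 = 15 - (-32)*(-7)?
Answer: -186330091/301505 ≈ -618.00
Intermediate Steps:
H = -1/301505 ≈ -3.3167e-6
I(v) = -618 (I(v) = 9 + 3*(15 - (-32)*(-7)) = 9 + 3*(15 - 1*224) = 9 + 3*(15 - 224) = 9 + 3*(-209) = 9 - 627 = -618)
H + I(-113 + 140) = -1/301505 - 618 = -186330091/301505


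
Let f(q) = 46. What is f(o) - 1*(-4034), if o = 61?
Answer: 4080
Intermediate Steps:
f(o) - 1*(-4034) = 46 - 1*(-4034) = 46 + 4034 = 4080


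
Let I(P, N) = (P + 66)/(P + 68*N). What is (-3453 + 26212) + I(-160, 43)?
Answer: 31452891/1382 ≈ 22759.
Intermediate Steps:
I(P, N) = (66 + P)/(P + 68*N)
(-3453 + 26212) + I(-160, 43) = (-3453 + 26212) + (66 - 160)/(-160 + 68*43) = 22759 - 94/(-160 + 2924) = 22759 - 94/2764 = 22759 + (1/2764)*(-94) = 22759 - 47/1382 = 31452891/1382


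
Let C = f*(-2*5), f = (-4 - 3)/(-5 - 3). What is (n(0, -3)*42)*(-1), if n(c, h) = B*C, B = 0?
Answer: 0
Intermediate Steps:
f = 7/8 (f = -7/(-8) = -7*(-⅛) = 7/8 ≈ 0.87500)
C = -35/4 (C = 7*(-2*5)/8 = (7/8)*(-10) = -35/4 ≈ -8.7500)
n(c, h) = 0 (n(c, h) = 0*(-35/4) = 0)
(n(0, -3)*42)*(-1) = (0*42)*(-1) = 0*(-1) = 0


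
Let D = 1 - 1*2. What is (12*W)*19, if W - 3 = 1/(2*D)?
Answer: 570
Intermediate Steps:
D = -1 (D = 1 - 2 = -1)
W = 5/2 (W = 3 + 1/(2*(-1)) = 3 + 1/(-2) = 3 - ½ = 5/2 ≈ 2.5000)
(12*W)*19 = (12*(5/2))*19 = 30*19 = 570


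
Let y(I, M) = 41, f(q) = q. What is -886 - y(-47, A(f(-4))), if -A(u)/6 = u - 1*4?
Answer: -927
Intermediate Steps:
A(u) = 24 - 6*u (A(u) = -6*(u - 1*4) = -6*(u - 4) = -6*(-4 + u) = 24 - 6*u)
-886 - y(-47, A(f(-4))) = -886 - 1*41 = -886 - 41 = -927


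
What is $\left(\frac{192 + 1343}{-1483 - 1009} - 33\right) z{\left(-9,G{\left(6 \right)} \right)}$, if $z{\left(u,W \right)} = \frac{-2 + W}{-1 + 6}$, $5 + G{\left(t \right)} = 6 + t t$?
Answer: $- \frac{83771}{356} \approx -235.31$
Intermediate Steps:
$G{\left(t \right)} = 1 + t^{2}$ ($G{\left(t \right)} = -5 + \left(6 + t t\right) = -5 + \left(6 + t^{2}\right) = 1 + t^{2}$)
$z{\left(u,W \right)} = - \frac{2}{5} + \frac{W}{5}$ ($z{\left(u,W \right)} = \frac{-2 + W}{5} = \left(-2 + W\right) \frac{1}{5} = - \frac{2}{5} + \frac{W}{5}$)
$\left(\frac{192 + 1343}{-1483 - 1009} - 33\right) z{\left(-9,G{\left(6 \right)} \right)} = \left(\frac{192 + 1343}{-1483 - 1009} - 33\right) \left(- \frac{2}{5} + \frac{1 + 6^{2}}{5}\right) = \left(\frac{1535}{-2492} + \left(-1447 + 1414\right)\right) \left(- \frac{2}{5} + \frac{1 + 36}{5}\right) = \left(1535 \left(- \frac{1}{2492}\right) - 33\right) \left(- \frac{2}{5} + \frac{1}{5} \cdot 37\right) = \left(- \frac{1535}{2492} - 33\right) \left(- \frac{2}{5} + \frac{37}{5}\right) = \left(- \frac{83771}{2492}\right) 7 = - \frac{83771}{356}$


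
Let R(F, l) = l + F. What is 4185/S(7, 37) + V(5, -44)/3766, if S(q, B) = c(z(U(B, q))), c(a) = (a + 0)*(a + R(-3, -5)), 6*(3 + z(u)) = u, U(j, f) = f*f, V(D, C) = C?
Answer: -9151754/32011 ≈ -285.89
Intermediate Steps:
R(F, l) = F + l
U(j, f) = f²
z(u) = -3 + u/6
c(a) = a*(-8 + a) (c(a) = (a + 0)*(a + (-3 - 5)) = a*(a - 8) = a*(-8 + a))
S(q, B) = (-11 + q²/6)*(-3 + q²/6) (S(q, B) = (-3 + q²/6)*(-8 + (-3 + q²/6)) = (-3 + q²/6)*(-11 + q²/6) = (-11 + q²/6)*(-3 + q²/6))
4185/S(7, 37) + V(5, -44)/3766 = 4185/(33 - 7/3*7² + (1/36)*7⁴) - 44/3766 = 4185/(33 - 7/3*49 + (1/36)*2401) - 44*1/3766 = 4185/(33 - 343/3 + 2401/36) - 22/1883 = 4185/(-527/36) - 22/1883 = 4185*(-36/527) - 22/1883 = -4860/17 - 22/1883 = -9151754/32011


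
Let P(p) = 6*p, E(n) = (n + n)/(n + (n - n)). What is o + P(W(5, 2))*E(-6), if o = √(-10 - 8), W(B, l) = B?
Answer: 60 + 3*I*√2 ≈ 60.0 + 4.2426*I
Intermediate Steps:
E(n) = 2 (E(n) = (2*n)/(n + 0) = (2*n)/n = 2)
o = 3*I*√2 (o = √(-18) = 3*I*√2 ≈ 4.2426*I)
o + P(W(5, 2))*E(-6) = 3*I*√2 + (6*5)*2 = 3*I*√2 + 30*2 = 3*I*√2 + 60 = 60 + 3*I*√2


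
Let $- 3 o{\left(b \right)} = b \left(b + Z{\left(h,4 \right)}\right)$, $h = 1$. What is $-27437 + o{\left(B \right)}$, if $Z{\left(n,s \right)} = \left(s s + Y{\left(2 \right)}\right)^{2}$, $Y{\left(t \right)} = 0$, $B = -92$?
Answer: $- \frac{67223}{3} \approx -22408.0$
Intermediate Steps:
$Z{\left(n,s \right)} = s^{4}$ ($Z{\left(n,s \right)} = \left(s s + 0\right)^{2} = \left(s^{2} + 0\right)^{2} = \left(s^{2}\right)^{2} = s^{4}$)
$o{\left(b \right)} = - \frac{b \left(256 + b\right)}{3}$ ($o{\left(b \right)} = - \frac{b \left(b + 4^{4}\right)}{3} = - \frac{b \left(b + 256\right)}{3} = - \frac{b \left(256 + b\right)}{3}$)
$-27437 + o{\left(B \right)} = -27437 - - \frac{92 \left(256 - 92\right)}{3} = -27437 - \left(- \frac{92}{3}\right) 164 = -27437 + \frac{15088}{3} = - \frac{67223}{3}$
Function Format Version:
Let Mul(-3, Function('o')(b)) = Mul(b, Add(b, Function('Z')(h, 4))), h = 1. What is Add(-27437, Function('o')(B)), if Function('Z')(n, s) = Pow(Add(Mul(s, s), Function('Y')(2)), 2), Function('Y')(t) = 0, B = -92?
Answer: Rational(-67223, 3) ≈ -22408.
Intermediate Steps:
Function('Z')(n, s) = Pow(s, 4) (Function('Z')(n, s) = Pow(Add(Mul(s, s), 0), 2) = Pow(Add(Pow(s, 2), 0), 2) = Pow(Pow(s, 2), 2) = Pow(s, 4))
Function('o')(b) = Mul(Rational(-1, 3), b, Add(256, b)) (Function('o')(b) = Mul(Rational(-1, 3), Mul(b, Add(b, Pow(4, 4)))) = Mul(Rational(-1, 3), Mul(b, Add(b, 256))) = Mul(Rational(-1, 3), Mul(b, Add(256, b))) = Mul(Rational(-1, 3), b, Add(256, b)))
Add(-27437, Function('o')(B)) = Add(-27437, Mul(Rational(-1, 3), -92, Add(256, -92))) = Add(-27437, Mul(Rational(-1, 3), -92, 164)) = Add(-27437, Rational(15088, 3)) = Rational(-67223, 3)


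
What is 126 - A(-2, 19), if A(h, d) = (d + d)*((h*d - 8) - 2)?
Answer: 1950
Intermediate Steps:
A(h, d) = 2*d*(-10 + d*h) (A(h, d) = (2*d)*((d*h - 8) - 2) = (2*d)*((-8 + d*h) - 2) = (2*d)*(-10 + d*h) = 2*d*(-10 + d*h))
126 - A(-2, 19) = 126 - 2*19*(-10 + 19*(-2)) = 126 - 2*19*(-10 - 38) = 126 - 2*19*(-48) = 126 - 1*(-1824) = 126 + 1824 = 1950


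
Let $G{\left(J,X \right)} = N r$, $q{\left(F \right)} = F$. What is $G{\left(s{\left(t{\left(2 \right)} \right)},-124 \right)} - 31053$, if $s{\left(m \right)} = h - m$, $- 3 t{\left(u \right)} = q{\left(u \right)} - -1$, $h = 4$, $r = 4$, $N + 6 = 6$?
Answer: $-31053$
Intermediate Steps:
$N = 0$ ($N = -6 + 6 = 0$)
$t{\left(u \right)} = - \frac{1}{3} - \frac{u}{3}$ ($t{\left(u \right)} = - \frac{u - -1}{3} = - \frac{u + 1}{3} = - \frac{1 + u}{3} = - \frac{1}{3} - \frac{u}{3}$)
$s{\left(m \right)} = 4 - m$
$G{\left(J,X \right)} = 0$ ($G{\left(J,X \right)} = 0 \cdot 4 = 0$)
$G{\left(s{\left(t{\left(2 \right)} \right)},-124 \right)} - 31053 = 0 - 31053 = -31053$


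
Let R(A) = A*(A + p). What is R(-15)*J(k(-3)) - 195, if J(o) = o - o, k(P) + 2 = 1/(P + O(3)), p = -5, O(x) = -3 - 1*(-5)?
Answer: -195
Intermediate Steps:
O(x) = 2 (O(x) = -3 + 5 = 2)
k(P) = -2 + 1/(2 + P) (k(P) = -2 + 1/(P + 2) = -2 + 1/(2 + P))
J(o) = 0
R(A) = A*(-5 + A) (R(A) = A*(A - 5) = A*(-5 + A))
R(-15)*J(k(-3)) - 195 = -15*(-5 - 15)*0 - 195 = -15*(-20)*0 - 195 = 300*0 - 195 = 0 - 195 = -195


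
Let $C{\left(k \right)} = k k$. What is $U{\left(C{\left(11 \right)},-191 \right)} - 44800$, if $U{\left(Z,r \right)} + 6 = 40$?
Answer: $-44766$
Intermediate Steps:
$C{\left(k \right)} = k^{2}$
$U{\left(Z,r \right)} = 34$ ($U{\left(Z,r \right)} = -6 + 40 = 34$)
$U{\left(C{\left(11 \right)},-191 \right)} - 44800 = 34 - 44800 = -44766$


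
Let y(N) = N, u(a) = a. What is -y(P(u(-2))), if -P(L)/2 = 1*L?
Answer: -4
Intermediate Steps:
P(L) = -2*L
-y(P(u(-2))) = -(-2)*(-2) = -1*4 = -4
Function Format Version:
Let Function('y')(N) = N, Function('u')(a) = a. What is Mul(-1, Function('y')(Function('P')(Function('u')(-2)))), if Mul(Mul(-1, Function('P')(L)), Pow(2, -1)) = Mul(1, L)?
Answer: -4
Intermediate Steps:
Function('P')(L) = Mul(-2, L) (Function('P')(L) = Mul(-2, Mul(1, L)) = Mul(-2, L))
Mul(-1, Function('y')(Function('P')(Function('u')(-2)))) = Mul(-1, Mul(-2, -2)) = Mul(-1, 4) = -4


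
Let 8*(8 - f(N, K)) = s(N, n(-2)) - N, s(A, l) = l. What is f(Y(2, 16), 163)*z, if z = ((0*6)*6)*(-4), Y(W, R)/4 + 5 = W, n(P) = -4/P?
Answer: 0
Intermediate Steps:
Y(W, R) = -20 + 4*W
z = 0 (z = (0*6)*(-4) = 0*(-4) = 0)
f(N, K) = 31/4 + N/8 (f(N, K) = 8 - (-4/(-2) - N)/8 = 8 - (-4*(-½) - N)/8 = 8 - (2 - N)/8 = 8 + (-¼ + N/8) = 31/4 + N/8)
f(Y(2, 16), 163)*z = (31/4 + (-20 + 4*2)/8)*0 = (31/4 + (-20 + 8)/8)*0 = (31/4 + (⅛)*(-12))*0 = (31/4 - 3/2)*0 = (25/4)*0 = 0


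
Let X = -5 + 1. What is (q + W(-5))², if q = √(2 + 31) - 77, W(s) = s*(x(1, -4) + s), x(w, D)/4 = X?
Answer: (28 + √33)² ≈ 1138.7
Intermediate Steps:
X = -4
x(w, D) = -16 (x(w, D) = 4*(-4) = -16)
W(s) = s*(-16 + s)
q = -77 + √33 (q = √33 - 77 = -77 + √33 ≈ -71.255)
(q + W(-5))² = ((-77 + √33) - 5*(-16 - 5))² = ((-77 + √33) - 5*(-21))² = ((-77 + √33) + 105)² = (28 + √33)²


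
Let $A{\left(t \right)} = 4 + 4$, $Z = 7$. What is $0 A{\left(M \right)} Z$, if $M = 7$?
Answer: $0$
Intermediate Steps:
$A{\left(t \right)} = 8$
$0 A{\left(M \right)} Z = 0 \cdot 8 \cdot 7 = 0 \cdot 7 = 0$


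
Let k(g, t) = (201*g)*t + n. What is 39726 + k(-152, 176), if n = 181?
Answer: -5337245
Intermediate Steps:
k(g, t) = 181 + 201*g*t (k(g, t) = (201*g)*t + 181 = 201*g*t + 181 = 181 + 201*g*t)
39726 + k(-152, 176) = 39726 + (181 + 201*(-152)*176) = 39726 + (181 - 5377152) = 39726 - 5376971 = -5337245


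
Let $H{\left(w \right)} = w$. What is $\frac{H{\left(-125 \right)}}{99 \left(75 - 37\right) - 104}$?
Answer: $- \frac{125}{3658} \approx -0.034172$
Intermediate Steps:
$\frac{H{\left(-125 \right)}}{99 \left(75 - 37\right) - 104} = - \frac{125}{99 \left(75 - 37\right) - 104} = - \frac{125}{99 \cdot 38 - 104} = - \frac{125}{3762 - 104} = - \frac{125}{3658}$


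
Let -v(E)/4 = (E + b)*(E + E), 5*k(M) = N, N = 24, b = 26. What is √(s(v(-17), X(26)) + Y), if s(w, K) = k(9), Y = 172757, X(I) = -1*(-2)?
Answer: √4319045/5 ≈ 415.65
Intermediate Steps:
k(M) = 24/5 (k(M) = (⅕)*24 = 24/5)
v(E) = -8*E*(26 + E) (v(E) = -4*(E + 26)*(E + E) = -4*(26 + E)*2*E = -8*E*(26 + E))
X(I) = 2
s(w, K) = 24/5
√(s(v(-17), X(26)) + Y) = √(24/5 + 172757) = √(863809/5) = √4319045/5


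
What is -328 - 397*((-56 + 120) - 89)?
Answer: 9597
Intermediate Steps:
-328 - 397*((-56 + 120) - 89) = -328 - 397*(64 - 89) = -328 - 397*(-25) = -328 + 9925 = 9597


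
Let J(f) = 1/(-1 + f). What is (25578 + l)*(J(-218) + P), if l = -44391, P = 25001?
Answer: -34335092078/73 ≈ -4.7034e+8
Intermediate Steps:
(25578 + l)*(J(-218) + P) = (25578 - 44391)*(1/(-1 - 218) + 25001) = -18813*(1/(-219) + 25001) = -18813*(-1/219 + 25001) = -18813*5475218/219 = -34335092078/73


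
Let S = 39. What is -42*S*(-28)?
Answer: 45864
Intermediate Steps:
-42*S*(-28) = -42*39*(-28) = -1638*(-28) = 45864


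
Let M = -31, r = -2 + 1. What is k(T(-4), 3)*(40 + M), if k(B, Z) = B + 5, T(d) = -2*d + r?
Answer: 108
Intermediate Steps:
r = -1
T(d) = -1 - 2*d (T(d) = -2*d - 1 = -1 - 2*d)
k(B, Z) = 5 + B
k(T(-4), 3)*(40 + M) = (5 + (-1 - 2*(-4)))*(40 - 31) = (5 + (-1 + 8))*9 = (5 + 7)*9 = 12*9 = 108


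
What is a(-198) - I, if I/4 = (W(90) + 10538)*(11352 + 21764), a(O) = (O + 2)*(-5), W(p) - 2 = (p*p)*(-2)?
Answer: 749747220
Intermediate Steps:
W(p) = 2 - 2*p² (W(p) = 2 + (p*p)*(-2) = 2 + p²*(-2) = 2 - 2*p²)
a(O) = -10 - 5*O (a(O) = (2 + O)*(-5) = -10 - 5*O)
I = -749746240 (I = 4*(((2 - 2*90²) + 10538)*(11352 + 21764)) = 4*(((2 - 2*8100) + 10538)*33116) = 4*(((2 - 16200) + 10538)*33116) = 4*((-16198 + 10538)*33116) = 4*(-5660*33116) = 4*(-187436560) = -749746240)
a(-198) - I = (-10 - 5*(-198)) - 1*(-749746240) = (-10 + 990) + 749746240 = 980 + 749746240 = 749747220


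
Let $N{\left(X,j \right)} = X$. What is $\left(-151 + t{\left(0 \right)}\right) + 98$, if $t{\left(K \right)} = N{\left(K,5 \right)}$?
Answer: $-53$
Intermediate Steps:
$t{\left(K \right)} = K$
$\left(-151 + t{\left(0 \right)}\right) + 98 = \left(-151 + 0\right) + 98 = -151 + 98 = -53$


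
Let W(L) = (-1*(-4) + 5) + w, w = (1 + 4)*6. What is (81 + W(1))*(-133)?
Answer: -15960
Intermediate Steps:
w = 30 (w = 5*6 = 30)
W(L) = 39 (W(L) = (-1*(-4) + 5) + 30 = (4 + 5) + 30 = 9 + 30 = 39)
(81 + W(1))*(-133) = (81 + 39)*(-133) = 120*(-133) = -15960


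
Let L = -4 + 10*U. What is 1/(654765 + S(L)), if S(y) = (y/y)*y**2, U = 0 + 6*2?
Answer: 1/668221 ≈ 1.4965e-6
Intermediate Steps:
U = 12 (U = 0 + 12 = 12)
L = 116 (L = -4 + 10*12 = -4 + 120 = 116)
S(y) = y**2 (S(y) = 1*y**2 = y**2)
1/(654765 + S(L)) = 1/(654765 + 116**2) = 1/(654765 + 13456) = 1/668221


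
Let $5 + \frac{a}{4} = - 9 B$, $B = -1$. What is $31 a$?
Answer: $496$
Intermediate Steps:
$a = 16$ ($a = -20 + 4 \left(\left(-9\right) \left(-1\right)\right) = -20 + 4 \cdot 9 = -20 + 36 = 16$)
$31 a = 31 \cdot 16 = 496$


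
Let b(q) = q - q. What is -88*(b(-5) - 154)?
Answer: 13552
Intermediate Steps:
b(q) = 0
-88*(b(-5) - 154) = -88*(0 - 154) = -88*(-154) = 13552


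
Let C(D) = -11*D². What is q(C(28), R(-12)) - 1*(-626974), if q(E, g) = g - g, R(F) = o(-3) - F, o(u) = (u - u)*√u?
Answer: 626974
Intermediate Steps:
o(u) = 0 (o(u) = 0*√u = 0)
R(F) = -F (R(F) = 0 - F = -F)
q(E, g) = 0
q(C(28), R(-12)) - 1*(-626974) = 0 - 1*(-626974) = 0 + 626974 = 626974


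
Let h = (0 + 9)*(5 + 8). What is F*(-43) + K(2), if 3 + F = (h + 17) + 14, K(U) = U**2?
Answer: -6231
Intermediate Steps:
h = 117 (h = 9*13 = 117)
F = 145 (F = -3 + ((117 + 17) + 14) = -3 + (134 + 14) = -3 + 148 = 145)
F*(-43) + K(2) = 145*(-43) + 2**2 = -6235 + 4 = -6231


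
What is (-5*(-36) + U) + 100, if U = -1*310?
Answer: -30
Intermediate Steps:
U = -310
(-5*(-36) + U) + 100 = (-5*(-36) - 310) + 100 = (180 - 310) + 100 = -130 + 100 = -30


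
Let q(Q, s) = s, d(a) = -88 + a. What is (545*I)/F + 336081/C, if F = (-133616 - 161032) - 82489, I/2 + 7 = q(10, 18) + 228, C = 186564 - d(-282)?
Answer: 2691393233/2431025102 ≈ 1.1071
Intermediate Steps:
C = 186934 (C = 186564 - (-88 - 282) = 186564 - 1*(-370) = 186564 + 370 = 186934)
I = 478 (I = -14 + 2*(18 + 228) = -14 + 2*246 = -14 + 492 = 478)
F = -377137 (F = -294648 - 82489 = -377137)
(545*I)/F + 336081/C = (545*478)/(-377137) + 336081/186934 = 260510*(-1/377137) + 336081*(1/186934) = -260510/377137 + 11589/6446 = 2691393233/2431025102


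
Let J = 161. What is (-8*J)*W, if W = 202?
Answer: -260176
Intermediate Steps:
(-8*J)*W = -8*161*202 = -1288*202 = -260176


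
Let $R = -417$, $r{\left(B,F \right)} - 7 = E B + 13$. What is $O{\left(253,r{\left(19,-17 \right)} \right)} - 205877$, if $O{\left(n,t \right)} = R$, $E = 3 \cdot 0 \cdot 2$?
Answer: $-206294$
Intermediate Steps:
$E = 0$ ($E = 0 \cdot 2 = 0$)
$r{\left(B,F \right)} = 20$ ($r{\left(B,F \right)} = 7 + \left(0 B + 13\right) = 7 + \left(0 + 13\right) = 7 + 13 = 20$)
$O{\left(n,t \right)} = -417$
$O{\left(253,r{\left(19,-17 \right)} \right)} - 205877 = -417 - 205877 = -206294$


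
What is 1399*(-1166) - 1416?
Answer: -1632650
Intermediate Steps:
1399*(-1166) - 1416 = -1631234 - 1416 = -1632650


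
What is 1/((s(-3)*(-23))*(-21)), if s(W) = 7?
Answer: 1/3381 ≈ 0.00029577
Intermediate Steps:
1/((s(-3)*(-23))*(-21)) = 1/((7*(-23))*(-21)) = 1/(-161*(-21)) = 1/3381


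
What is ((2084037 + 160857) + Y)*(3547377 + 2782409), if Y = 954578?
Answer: 20251973072992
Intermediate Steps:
((2084037 + 160857) + Y)*(3547377 + 2782409) = ((2084037 + 160857) + 954578)*(3547377 + 2782409) = (2244894 + 954578)*6329786 = 3199472*6329786 = 20251973072992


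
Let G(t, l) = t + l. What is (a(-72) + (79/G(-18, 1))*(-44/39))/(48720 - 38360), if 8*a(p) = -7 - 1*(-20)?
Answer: 36427/54949440 ≈ 0.00066292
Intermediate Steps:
G(t, l) = l + t
a(p) = 13/8 (a(p) = (-7 - 1*(-20))/8 = (-7 + 20)/8 = (⅛)*13 = 13/8)
(a(-72) + (79/G(-18, 1))*(-44/39))/(48720 - 38360) = (13/8 + (79/(1 - 18))*(-44/39))/(48720 - 38360) = (13/8 + (79/(-17))*(-44*1/39))/10360 = (13/8 + (79*(-1/17))*(-44/39))*(1/10360) = (13/8 - 79/17*(-44/39))*(1/10360) = (13/8 + 3476/663)*(1/10360) = (36427/5304)*(1/10360) = 36427/54949440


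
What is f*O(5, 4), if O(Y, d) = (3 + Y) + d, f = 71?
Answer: 852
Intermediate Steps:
O(Y, d) = 3 + Y + d
f*O(5, 4) = 71*(3 + 5 + 4) = 71*12 = 852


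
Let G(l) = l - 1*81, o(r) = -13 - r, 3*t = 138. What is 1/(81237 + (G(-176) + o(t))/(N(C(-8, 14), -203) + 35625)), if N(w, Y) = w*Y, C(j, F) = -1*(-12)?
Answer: 33189/2696174477 ≈ 1.2310e-5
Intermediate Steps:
C(j, F) = 12
t = 46 (t = (⅓)*138 = 46)
G(l) = -81 + l (G(l) = l - 81 = -81 + l)
N(w, Y) = Y*w
1/(81237 + (G(-176) + o(t))/(N(C(-8, 14), -203) + 35625)) = 1/(81237 + ((-81 - 176) + (-13 - 1*46))/(-203*12 + 35625)) = 1/(81237 + (-257 + (-13 - 46))/(-2436 + 35625)) = 1/(81237 + (-257 - 59)/33189) = 1/(81237 - 316*1/33189) = 1/(81237 - 316/33189) = 1/(2696174477/33189) = 33189/2696174477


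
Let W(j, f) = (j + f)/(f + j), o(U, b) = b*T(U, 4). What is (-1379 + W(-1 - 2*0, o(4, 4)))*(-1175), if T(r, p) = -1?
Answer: 1619150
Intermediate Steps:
o(U, b) = -b (o(U, b) = b*(-1) = -b)
W(j, f) = 1 (W(j, f) = (f + j)/(f + j) = 1)
(-1379 + W(-1 - 2*0, o(4, 4)))*(-1175) = (-1379 + 1)*(-1175) = -1378*(-1175) = 1619150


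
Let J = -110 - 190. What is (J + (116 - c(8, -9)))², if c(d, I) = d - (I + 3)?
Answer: 39204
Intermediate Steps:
c(d, I) = -3 + d - I (c(d, I) = d - (3 + I) = d + (-3 - I) = -3 + d - I)
J = -300
(J + (116 - c(8, -9)))² = (-300 + (116 - (-3 + 8 - 1*(-9))))² = (-300 + (116 - (-3 + 8 + 9)))² = (-300 + (116 - 1*14))² = (-300 + (116 - 14))² = (-300 + 102)² = (-198)² = 39204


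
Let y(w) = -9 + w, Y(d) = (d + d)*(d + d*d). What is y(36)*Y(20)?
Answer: 453600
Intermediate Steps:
Y(d) = 2*d*(d + d**2) (Y(d) = (2*d)*(d + d**2) = 2*d*(d + d**2))
y(36)*Y(20) = (-9 + 36)*(2*20**2*(1 + 20)) = 27*(2*400*21) = 27*16800 = 453600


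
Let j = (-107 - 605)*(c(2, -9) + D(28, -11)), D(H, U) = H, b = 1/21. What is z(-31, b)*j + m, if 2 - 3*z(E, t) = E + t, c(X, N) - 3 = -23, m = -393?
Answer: -3966391/63 ≈ -62959.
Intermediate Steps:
b = 1/21 ≈ 0.047619
c(X, N) = -20 (c(X, N) = 3 - 23 = -20)
z(E, t) = 2/3 - E/3 - t/3 (z(E, t) = 2/3 - (E + t)/3 = 2/3 + (-E/3 - t/3) = 2/3 - E/3 - t/3)
j = -5696 (j = (-107 - 605)*(-20 + 28) = -712*8 = -5696)
z(-31, b)*j + m = (2/3 - 1/3*(-31) - 1/3*1/21)*(-5696) - 393 = (2/3 + 31/3 - 1/63)*(-5696) - 393 = (692/63)*(-5696) - 393 = -3941632/63 - 393 = -3966391/63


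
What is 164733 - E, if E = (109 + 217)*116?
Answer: 126917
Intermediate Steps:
E = 37816 (E = 326*116 = 37816)
164733 - E = 164733 - 1*37816 = 164733 - 37816 = 126917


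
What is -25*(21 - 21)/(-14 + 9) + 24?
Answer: 24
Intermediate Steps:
-25*(21 - 21)/(-14 + 9) + 24 = -0/(-5) + 24 = -0*(-1)/5 + 24 = -25*0 + 24 = 0 + 24 = 24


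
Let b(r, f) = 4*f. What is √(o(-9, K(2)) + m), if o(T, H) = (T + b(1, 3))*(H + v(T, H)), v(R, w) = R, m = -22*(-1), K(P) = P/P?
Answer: I*√2 ≈ 1.4142*I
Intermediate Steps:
K(P) = 1
m = 22
o(T, H) = (12 + T)*(H + T) (o(T, H) = (T + 4*3)*(H + T) = (T + 12)*(H + T) = (12 + T)*(H + T))
√(o(-9, K(2)) + m) = √(((-9)² + 12*1 + 12*(-9) + 1*(-9)) + 22) = √((81 + 12 - 108 - 9) + 22) = √(-24 + 22) = √(-2) = I*√2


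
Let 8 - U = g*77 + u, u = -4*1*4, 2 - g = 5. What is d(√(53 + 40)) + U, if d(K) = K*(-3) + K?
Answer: 255 - 2*√93 ≈ 235.71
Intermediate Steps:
g = -3 (g = 2 - 1*5 = 2 - 5 = -3)
u = -16 (u = -4*4 = -16)
d(K) = -2*K (d(K) = -3*K + K = -2*K)
U = 255 (U = 8 - (-3*77 - 16) = 8 - (-231 - 16) = 8 - 1*(-247) = 8 + 247 = 255)
d(√(53 + 40)) + U = -2*√(53 + 40) + 255 = -2*√93 + 255 = 255 - 2*√93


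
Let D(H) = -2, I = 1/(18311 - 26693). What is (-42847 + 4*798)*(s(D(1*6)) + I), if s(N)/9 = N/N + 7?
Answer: -2175628315/762 ≈ -2.8552e+6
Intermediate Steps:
I = -1/8382 (I = 1/(-8382) = -1/8382 ≈ -0.00011930)
s(N) = 72 (s(N) = 9*(N/N + 7) = 9*(1 + 7) = 9*8 = 72)
(-42847 + 4*798)*(s(D(1*6)) + I) = (-42847 + 4*798)*(72 - 1/8382) = (-42847 + 3192)*(603503/8382) = -39655*603503/8382 = -2175628315/762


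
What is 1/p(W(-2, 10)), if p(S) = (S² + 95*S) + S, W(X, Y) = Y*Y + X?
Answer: 1/19012 ≈ 5.2598e-5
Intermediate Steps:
W(X, Y) = X + Y² (W(X, Y) = Y² + X = X + Y²)
p(S) = S² + 96*S
1/p(W(-2, 10)) = 1/((-2 + 10²)*(96 + (-2 + 10²))) = 1/((-2 + 100)*(96 + (-2 + 100))) = 1/(98*(96 + 98)) = 1/(98*194) = 1/19012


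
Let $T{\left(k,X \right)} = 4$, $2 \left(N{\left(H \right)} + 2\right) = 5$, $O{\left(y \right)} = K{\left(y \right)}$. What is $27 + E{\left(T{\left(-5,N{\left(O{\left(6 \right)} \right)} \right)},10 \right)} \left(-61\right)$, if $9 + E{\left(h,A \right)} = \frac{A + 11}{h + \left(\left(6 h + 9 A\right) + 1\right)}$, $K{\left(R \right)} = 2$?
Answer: $\frac{9609}{17} \approx 565.24$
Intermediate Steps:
$O{\left(y \right)} = 2$
$N{\left(H \right)} = \frac{1}{2}$ ($N{\left(H \right)} = -2 + \frac{1}{2} \cdot 5 = -2 + \frac{5}{2} = \frac{1}{2}$)
$E{\left(h,A \right)} = -9 + \frac{11 + A}{1 + 7 h + 9 A}$ ($E{\left(h,A \right)} = -9 + \frac{A + 11}{h + \left(\left(6 h + 9 A\right) + 1\right)} = -9 + \frac{11 + A}{h + \left(1 + 6 h + 9 A\right)} = -9 + \frac{11 + A}{1 + 7 h + 9 A}$)
$27 + E{\left(T{\left(-5,N{\left(O{\left(6 \right)} \right)} \right)},10 \right)} \left(-61\right) = 27 + \frac{2 - 800 - 252}{1 + 7 \cdot 4 + 9 \cdot 10} \left(-61\right) = 27 + \frac{2 - 800 - 252}{1 + 28 + 90} \left(-61\right) = 27 + \frac{1}{119} \left(-1050\right) \left(-61\right) = 27 - - \frac{9150}{17} = 27 + \frac{9150}{17} = \frac{9609}{17}$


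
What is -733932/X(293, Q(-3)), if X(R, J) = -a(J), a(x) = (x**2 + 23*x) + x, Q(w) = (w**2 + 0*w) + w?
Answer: 20387/5 ≈ 4077.4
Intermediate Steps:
Q(w) = w + w**2 (Q(w) = (w**2 + 0) + w = w**2 + w = w + w**2)
a(x) = x**2 + 24*x
X(R, J) = -J*(24 + J)
-733932/X(293, Q(-3)) = -733932*1/(3*(1 - 3)*(24 - 3*(1 - 3))) = -733932*(-1/(6*(24 - 3*(-2)))) = -733932*(-1/(6*(24 + 6))) = -733932/((-1*6*30)) = -733932/(-180) = -733932*(-1/180) = 20387/5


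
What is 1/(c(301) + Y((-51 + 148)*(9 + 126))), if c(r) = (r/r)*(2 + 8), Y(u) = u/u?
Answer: 1/11 ≈ 0.090909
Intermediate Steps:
Y(u) = 1
c(r) = 10 (c(r) = 1*10 = 10)
1/(c(301) + Y((-51 + 148)*(9 + 126))) = 1/(10 + 1) = 1/11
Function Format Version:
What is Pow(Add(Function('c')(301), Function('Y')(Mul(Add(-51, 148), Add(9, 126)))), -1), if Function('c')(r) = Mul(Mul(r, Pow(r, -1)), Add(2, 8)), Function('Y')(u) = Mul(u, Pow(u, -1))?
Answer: Rational(1, 11) ≈ 0.090909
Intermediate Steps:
Function('Y')(u) = 1
Function('c')(r) = 10 (Function('c')(r) = Mul(1, 10) = 10)
Pow(Add(Function('c')(301), Function('Y')(Mul(Add(-51, 148), Add(9, 126)))), -1) = Pow(Add(10, 1), -1) = Pow(11, -1) = Rational(1, 11)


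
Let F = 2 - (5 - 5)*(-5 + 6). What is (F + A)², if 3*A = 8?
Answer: 196/9 ≈ 21.778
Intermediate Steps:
F = 2 (F = 2 - 0 = 2 - 1*0 = 2 + 0 = 2)
A = 8/3 (A = (⅓)*8 = 8/3 ≈ 2.6667)
(F + A)² = (2 + 8/3)² = (14/3)² = 196/9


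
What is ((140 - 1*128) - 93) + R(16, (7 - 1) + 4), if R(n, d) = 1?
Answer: -80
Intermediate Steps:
((140 - 1*128) - 93) + R(16, (7 - 1) + 4) = ((140 - 1*128) - 93) + 1 = ((140 - 128) - 93) + 1 = (12 - 93) + 1 = -81 + 1 = -80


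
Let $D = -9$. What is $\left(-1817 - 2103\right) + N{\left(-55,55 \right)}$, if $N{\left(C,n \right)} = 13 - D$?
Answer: $-3898$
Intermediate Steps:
$N{\left(C,n \right)} = 22$ ($N{\left(C,n \right)} = 13 - -9 = 13 + 9 = 22$)
$\left(-1817 - 2103\right) + N{\left(-55,55 \right)} = \left(-1817 - 2103\right) + 22 = -3920 + 22 = -3898$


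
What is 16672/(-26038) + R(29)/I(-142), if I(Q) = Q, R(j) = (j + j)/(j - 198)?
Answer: -99646113/156214981 ≈ -0.63788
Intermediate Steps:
R(j) = 2*j/(-198 + j) (R(j) = (2*j)/(-198 + j) = 2*j/(-198 + j))
16672/(-26038) + R(29)/I(-142) = 16672/(-26038) + (2*29/(-198 + 29))/(-142) = 16672*(-1/26038) + (2*29/(-169))*(-1/142) = -8336/13019 + (2*29*(-1/169))*(-1/142) = -8336/13019 - 58/169*(-1/142) = -8336/13019 + 29/11999 = -99646113/156214981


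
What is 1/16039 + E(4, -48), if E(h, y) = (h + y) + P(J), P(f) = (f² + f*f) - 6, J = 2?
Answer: -673637/16039 ≈ -42.000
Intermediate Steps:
P(f) = -6 + 2*f² (P(f) = (f² + f²) - 6 = 2*f² - 6 = -6 + 2*f²)
E(h, y) = 2 + h + y (E(h, y) = (h + y) + (-6 + 2*2²) = (h + y) + (-6 + 2*4) = (h + y) + (-6 + 8) = (h + y) + 2 = 2 + h + y)
1/16039 + E(4, -48) = 1/16039 + (2 + 4 - 48) = 1/16039 - 42 = -673637/16039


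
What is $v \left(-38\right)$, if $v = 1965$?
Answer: $-74670$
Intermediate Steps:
$v \left(-38\right) = 1965 \left(-38\right) = -74670$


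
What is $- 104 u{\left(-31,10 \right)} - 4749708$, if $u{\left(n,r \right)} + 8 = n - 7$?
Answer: $-4744924$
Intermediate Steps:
$u{\left(n,r \right)} = -15 + n$ ($u{\left(n,r \right)} = -8 + \left(n - 7\right) = -8 + \left(-7 + n\right) = -15 + n$)
$- 104 u{\left(-31,10 \right)} - 4749708 = - 104 \left(-15 - 31\right) - 4749708 = \left(-104\right) \left(-46\right) - 4749708 = 4784 - 4749708 = -4744924$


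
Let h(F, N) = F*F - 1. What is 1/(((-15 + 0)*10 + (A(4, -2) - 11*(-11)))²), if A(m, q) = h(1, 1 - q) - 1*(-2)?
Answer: 1/729 ≈ 0.0013717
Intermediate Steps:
h(F, N) = -1 + F² (h(F, N) = F² - 1 = -1 + F²)
A(m, q) = 2 (A(m, q) = (-1 + 1²) - 1*(-2) = (-1 + 1) + 2 = 0 + 2 = 2)
1/(((-15 + 0)*10 + (A(4, -2) - 11*(-11)))²) = 1/(((-15 + 0)*10 + (2 - 11*(-11)))²) = 1/((-15*10 + (2 + 121))²) = 1/((-150 + 123)²) = 1/((-27)²) = 1/729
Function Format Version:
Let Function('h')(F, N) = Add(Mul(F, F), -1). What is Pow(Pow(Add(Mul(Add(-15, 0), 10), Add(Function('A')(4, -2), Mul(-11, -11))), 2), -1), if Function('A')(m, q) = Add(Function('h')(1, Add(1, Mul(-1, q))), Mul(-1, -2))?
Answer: Rational(1, 729) ≈ 0.0013717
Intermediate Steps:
Function('h')(F, N) = Add(-1, Pow(F, 2)) (Function('h')(F, N) = Add(Pow(F, 2), -1) = Add(-1, Pow(F, 2)))
Function('A')(m, q) = 2 (Function('A')(m, q) = Add(Add(-1, Pow(1, 2)), Mul(-1, -2)) = Add(Add(-1, 1), 2) = Add(0, 2) = 2)
Pow(Pow(Add(Mul(Add(-15, 0), 10), Add(Function('A')(4, -2), Mul(-11, -11))), 2), -1) = Pow(Pow(Add(Mul(Add(-15, 0), 10), Add(2, Mul(-11, -11))), 2), -1) = Pow(Pow(Add(Mul(-15, 10), Add(2, 121)), 2), -1) = Pow(Pow(Add(-150, 123), 2), -1) = Pow(Pow(-27, 2), -1) = Pow(729, -1) = Rational(1, 729)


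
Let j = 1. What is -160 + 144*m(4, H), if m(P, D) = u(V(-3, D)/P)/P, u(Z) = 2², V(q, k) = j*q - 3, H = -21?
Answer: -16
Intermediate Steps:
V(q, k) = -3 + q (V(q, k) = 1*q - 3 = q - 3 = -3 + q)
u(Z) = 4
m(P, D) = 4/P
-160 + 144*m(4, H) = -160 + 144*(4/4) = -160 + 144*(4*(¼)) = -160 + 144*1 = -160 + 144 = -16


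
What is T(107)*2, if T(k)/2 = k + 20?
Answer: 508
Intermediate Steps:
T(k) = 40 + 2*k (T(k) = 2*(k + 20) = 2*(20 + k) = 40 + 2*k)
T(107)*2 = (40 + 2*107)*2 = (40 + 214)*2 = 254*2 = 508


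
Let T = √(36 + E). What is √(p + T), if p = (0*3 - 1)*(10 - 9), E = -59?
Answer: √(-1 + I*√23) ≈ 1.3962 + 1.7174*I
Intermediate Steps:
p = -1 (p = (0 - 1)*1 = -1*1 = -1)
T = I*√23 (T = √(36 - 59) = √(-23) = I*√23 ≈ 4.7958*I)
√(p + T) = √(-1 + I*√23)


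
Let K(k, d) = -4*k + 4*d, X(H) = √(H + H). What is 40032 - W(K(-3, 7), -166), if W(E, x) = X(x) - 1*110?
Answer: 40142 - 2*I*√83 ≈ 40142.0 - 18.221*I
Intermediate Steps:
X(H) = √2*√H (X(H) = √(2*H) = √2*√H)
W(E, x) = -110 + √2*√x (W(E, x) = √2*√x - 1*110 = √2*√x - 110 = -110 + √2*√x)
40032 - W(K(-3, 7), -166) = 40032 - (-110 + √2*√(-166)) = 40032 - (-110 + √2*(I*√166)) = 40032 - (-110 + 2*I*√83) = 40032 + (110 - 2*I*√83) = 40142 - 2*I*√83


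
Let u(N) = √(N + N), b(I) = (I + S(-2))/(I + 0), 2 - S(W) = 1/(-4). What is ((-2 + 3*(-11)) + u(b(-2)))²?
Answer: (70 - I)²/4 ≈ 1224.8 - 35.0*I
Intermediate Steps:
S(W) = 9/4 (S(W) = 2 - 1/(-4) = 2 - 1*(-¼) = 2 + ¼ = 9/4)
b(I) = (9/4 + I)/I (b(I) = (I + 9/4)/(I + 0) = (9/4 + I)/I)
u(N) = √2*√N (u(N) = √(2*N) = √2*√N)
((-2 + 3*(-11)) + u(b(-2)))² = ((-2 + 3*(-11)) + √2*√((9/4 - 2)/(-2)))² = ((-2 - 33) + √2*√(-½*¼))² = (-35 + √2*√(-⅛))² = (-35 + √2*(I*√2/4))² = (-35 + I/2)²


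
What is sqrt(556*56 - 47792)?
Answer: 4*I*sqrt(1041) ≈ 129.06*I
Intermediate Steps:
sqrt(556*56 - 47792) = sqrt(31136 - 47792) = sqrt(-16656) = 4*I*sqrt(1041)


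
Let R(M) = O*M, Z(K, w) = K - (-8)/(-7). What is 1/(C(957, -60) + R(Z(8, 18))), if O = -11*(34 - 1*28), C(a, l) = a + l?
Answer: 7/3111 ≈ 0.0022501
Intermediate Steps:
Z(K, w) = -8/7 + K (Z(K, w) = K - (-8)*(-1)/7 = K - 1*8/7 = K - 8/7 = -8/7 + K)
O = -66 (O = -11*(34 - 28) = -11*6 = -66)
R(M) = -66*M
1/(C(957, -60) + R(Z(8, 18))) = 1/((957 - 60) - 66*(-8/7 + 8)) = 1/(897 - 66*48/7) = 1/(897 - 3168/7) = 1/(3111/7) = 7/3111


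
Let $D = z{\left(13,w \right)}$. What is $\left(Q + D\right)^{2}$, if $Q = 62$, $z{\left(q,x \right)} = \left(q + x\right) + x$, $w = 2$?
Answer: $6241$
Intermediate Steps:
$z{\left(q,x \right)} = q + 2 x$
$D = 17$ ($D = 13 + 2 \cdot 2 = 13 + 4 = 17$)
$\left(Q + D\right)^{2} = \left(62 + 17\right)^{2} = 79^{2} = 6241$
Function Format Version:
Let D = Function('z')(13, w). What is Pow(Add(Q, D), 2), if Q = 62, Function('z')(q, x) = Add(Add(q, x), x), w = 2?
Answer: 6241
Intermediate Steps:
Function('z')(q, x) = Add(q, Mul(2, x))
D = 17 (D = Add(13, Mul(2, 2)) = Add(13, 4) = 17)
Pow(Add(Q, D), 2) = Pow(Add(62, 17), 2) = Pow(79, 2) = 6241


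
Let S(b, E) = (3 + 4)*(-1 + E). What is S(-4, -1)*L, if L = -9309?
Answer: 130326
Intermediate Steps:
S(b, E) = -7 + 7*E (S(b, E) = 7*(-1 + E) = -7 + 7*E)
S(-4, -1)*L = (-7 + 7*(-1))*(-9309) = (-7 - 7)*(-9309) = -14*(-9309) = 130326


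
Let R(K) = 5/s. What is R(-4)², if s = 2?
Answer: 25/4 ≈ 6.2500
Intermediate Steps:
R(K) = 5/2
R(-4)² = (5/2)² = 25/4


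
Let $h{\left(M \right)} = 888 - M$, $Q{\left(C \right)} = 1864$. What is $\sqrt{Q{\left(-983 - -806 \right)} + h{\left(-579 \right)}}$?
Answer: $\sqrt{3331} \approx 57.715$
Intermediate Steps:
$\sqrt{Q{\left(-983 - -806 \right)} + h{\left(-579 \right)}} = \sqrt{1864 + \left(888 - -579\right)} = \sqrt{1864 + \left(888 + 579\right)} = \sqrt{1864 + 1467} = \sqrt{3331}$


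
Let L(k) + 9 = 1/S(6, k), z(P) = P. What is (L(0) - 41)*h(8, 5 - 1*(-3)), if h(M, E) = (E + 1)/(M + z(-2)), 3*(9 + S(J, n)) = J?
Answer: -1053/14 ≈ -75.214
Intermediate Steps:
S(J, n) = -9 + J/3
h(M, E) = (1 + E)/(-2 + M) (h(M, E) = (E + 1)/(M - 2) = (1 + E)/(-2 + M))
L(k) = -64/7 (L(k) = -9 + 1/(-9 + (1/3)*6) = -9 + 1/(-9 + 2) = -9 + 1/(-7) = -9 - 1/7 = -64/7)
(L(0) - 41)*h(8, 5 - 1*(-3)) = (-64/7 - 41)*((1 + (5 - 1*(-3)))/(-2 + 8)) = -351*(1 + (5 + 3))/(7*6) = -117*(1 + 8)/14 = -117*9/14 = -351/7*3/2 = -1053/14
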